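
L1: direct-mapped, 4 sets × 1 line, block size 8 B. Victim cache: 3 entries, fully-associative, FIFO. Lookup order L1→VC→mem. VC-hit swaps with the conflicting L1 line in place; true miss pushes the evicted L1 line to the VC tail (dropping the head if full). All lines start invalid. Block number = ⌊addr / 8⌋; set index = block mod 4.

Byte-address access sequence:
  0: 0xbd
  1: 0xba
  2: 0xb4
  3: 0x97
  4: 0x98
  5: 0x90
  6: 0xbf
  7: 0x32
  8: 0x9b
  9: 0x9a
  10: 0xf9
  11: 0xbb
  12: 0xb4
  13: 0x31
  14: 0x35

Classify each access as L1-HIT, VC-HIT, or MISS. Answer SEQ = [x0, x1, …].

SEQ = [MISS, L1-HIT, MISS, MISS, MISS, L1-HIT, VC-HIT, MISS, VC-HIT, L1-HIT, MISS, VC-HIT, MISS, VC-HIT, L1-HIT]

#0 0xbd→b23/s3 MISS; vc=[]
#1 0xba→b23/s3 L1-HIT; vc=[]
#2 0xb4→b22/s2 MISS; vc=[]
#3 0x97→b18/s2 MISS; vc=[22]
#4 0x98→b19/s3 MISS; vc=[22,23]
#5 0x90→b18/s2 L1-HIT; vc=[22,23]
#6 0xbf→b23/s3 VC-HIT; vc=[22,19]
#7 0x32→b6/s2 MISS; vc=[22,19,18]
#8 0x9b→b19/s3 VC-HIT; vc=[22,23,18]
#9 0x9a→b19/s3 L1-HIT; vc=[22,23,18]
#10 0xf9→b31/s3 MISS; vc=[23,18,19]
#11 0xbb→b23/s3 VC-HIT; vc=[31,18,19]
#12 0xb4→b22/s2 MISS; vc=[18,19,6]
#13 0x31→b6/s2 VC-HIT; vc=[18,19,22]
#14 0x35→b6/s2 L1-HIT; vc=[18,19,22]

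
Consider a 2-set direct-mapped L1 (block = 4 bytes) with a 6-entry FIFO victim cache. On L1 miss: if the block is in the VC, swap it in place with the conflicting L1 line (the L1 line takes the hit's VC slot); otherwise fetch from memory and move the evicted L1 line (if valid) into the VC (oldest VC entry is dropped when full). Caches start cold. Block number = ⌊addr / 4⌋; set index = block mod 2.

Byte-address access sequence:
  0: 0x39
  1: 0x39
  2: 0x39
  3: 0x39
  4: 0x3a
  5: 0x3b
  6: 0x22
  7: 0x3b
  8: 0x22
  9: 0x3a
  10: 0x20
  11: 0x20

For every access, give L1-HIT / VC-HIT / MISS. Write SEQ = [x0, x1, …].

SEQ = [MISS, L1-HIT, L1-HIT, L1-HIT, L1-HIT, L1-HIT, MISS, VC-HIT, VC-HIT, VC-HIT, VC-HIT, L1-HIT]

#0 0x39→b14/s0 MISS; vc=[]
#1 0x39→b14/s0 L1-HIT; vc=[]
#2 0x39→b14/s0 L1-HIT; vc=[]
#3 0x39→b14/s0 L1-HIT; vc=[]
#4 0x3a→b14/s0 L1-HIT; vc=[]
#5 0x3b→b14/s0 L1-HIT; vc=[]
#6 0x22→b8/s0 MISS; vc=[14]
#7 0x3b→b14/s0 VC-HIT; vc=[8]
#8 0x22→b8/s0 VC-HIT; vc=[14]
#9 0x3a→b14/s0 VC-HIT; vc=[8]
#10 0x20→b8/s0 VC-HIT; vc=[14]
#11 0x20→b8/s0 L1-HIT; vc=[14]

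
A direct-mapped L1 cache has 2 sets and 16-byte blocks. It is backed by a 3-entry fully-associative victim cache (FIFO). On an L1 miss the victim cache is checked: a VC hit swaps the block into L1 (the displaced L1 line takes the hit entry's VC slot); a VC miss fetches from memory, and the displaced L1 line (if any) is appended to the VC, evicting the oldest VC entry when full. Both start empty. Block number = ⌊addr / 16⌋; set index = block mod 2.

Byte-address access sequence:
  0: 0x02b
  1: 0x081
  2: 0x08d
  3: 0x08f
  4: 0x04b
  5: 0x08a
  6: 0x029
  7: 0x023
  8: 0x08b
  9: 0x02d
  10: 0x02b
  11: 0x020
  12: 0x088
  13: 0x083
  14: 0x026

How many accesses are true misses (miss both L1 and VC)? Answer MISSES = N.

  [0] addr=0x2b blk=2 s=0: MISS | VC []
  [1] addr=0x81 blk=8 s=0: MISS | VC [2]
  [2] addr=0x8d blk=8 s=0: L1-HIT | VC [2]
  [3] addr=0x8f blk=8 s=0: L1-HIT | VC [2]
  [4] addr=0x4b blk=4 s=0: MISS | VC [2, 8]
  [5] addr=0x8a blk=8 s=0: VC-HIT | VC [2, 4]
  [6] addr=0x29 blk=2 s=0: VC-HIT | VC [8, 4]
  [7] addr=0x23 blk=2 s=0: L1-HIT | VC [8, 4]
  [8] addr=0x8b blk=8 s=0: VC-HIT | VC [2, 4]
  [9] addr=0x2d blk=2 s=0: VC-HIT | VC [8, 4]
  [10] addr=0x2b blk=2 s=0: L1-HIT | VC [8, 4]
  [11] addr=0x20 blk=2 s=0: L1-HIT | VC [8, 4]
  [12] addr=0x88 blk=8 s=0: VC-HIT | VC [2, 4]
  [13] addr=0x83 blk=8 s=0: L1-HIT | VC [2, 4]
  [14] addr=0x26 blk=2 s=0: VC-HIT | VC [8, 4]

MISSES = 3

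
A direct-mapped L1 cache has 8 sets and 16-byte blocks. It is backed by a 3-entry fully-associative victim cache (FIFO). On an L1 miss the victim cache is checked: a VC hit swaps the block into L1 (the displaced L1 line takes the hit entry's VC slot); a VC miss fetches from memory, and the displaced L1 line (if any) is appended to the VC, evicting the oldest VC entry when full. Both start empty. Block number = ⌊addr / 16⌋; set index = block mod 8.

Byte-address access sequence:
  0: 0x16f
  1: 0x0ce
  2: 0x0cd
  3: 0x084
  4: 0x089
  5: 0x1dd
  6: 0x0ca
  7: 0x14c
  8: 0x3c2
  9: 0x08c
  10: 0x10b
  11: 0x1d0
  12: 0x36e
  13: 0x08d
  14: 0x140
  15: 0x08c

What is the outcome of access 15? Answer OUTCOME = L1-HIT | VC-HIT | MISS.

#0 0x16f→b22/s6 MISS; vc=[]
#1 0xce→b12/s4 MISS; vc=[]
#2 0xcd→b12/s4 L1-HIT; vc=[]
#3 0x84→b8/s0 MISS; vc=[]
#4 0x89→b8/s0 L1-HIT; vc=[]
#5 0x1dd→b29/s5 MISS; vc=[]
#6 0xca→b12/s4 L1-HIT; vc=[]
#7 0x14c→b20/s4 MISS; vc=[12]
#8 0x3c2→b60/s4 MISS; vc=[12,20]
#9 0x8c→b8/s0 L1-HIT; vc=[12,20]
#10 0x10b→b16/s0 MISS; vc=[12,20,8]
#11 0x1d0→b29/s5 L1-HIT; vc=[12,20,8]
#12 0x36e→b54/s6 MISS; vc=[20,8,22]
#13 0x8d→b8/s0 VC-HIT; vc=[20,16,22]
#14 0x140→b20/s4 VC-HIT; vc=[60,16,22]
#15 0x8c→b8/s0 L1-HIT; vc=[60,16,22]

OUTCOME = L1-HIT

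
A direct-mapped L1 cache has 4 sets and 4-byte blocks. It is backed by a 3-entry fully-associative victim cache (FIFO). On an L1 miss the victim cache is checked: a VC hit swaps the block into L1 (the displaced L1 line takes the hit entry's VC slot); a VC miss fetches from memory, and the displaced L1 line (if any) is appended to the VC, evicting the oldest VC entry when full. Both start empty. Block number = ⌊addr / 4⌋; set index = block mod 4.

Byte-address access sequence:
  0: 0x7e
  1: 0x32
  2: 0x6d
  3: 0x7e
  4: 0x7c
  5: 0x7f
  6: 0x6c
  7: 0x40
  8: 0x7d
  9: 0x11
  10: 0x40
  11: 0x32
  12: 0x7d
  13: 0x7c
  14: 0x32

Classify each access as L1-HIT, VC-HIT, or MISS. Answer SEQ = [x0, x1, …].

SEQ = [MISS, MISS, MISS, VC-HIT, L1-HIT, L1-HIT, VC-HIT, MISS, VC-HIT, MISS, VC-HIT, VC-HIT, L1-HIT, L1-HIT, L1-HIT]

0: 0x7e (blk 31, set 3) → MISS  vc=[]
1: 0x32 (blk 12, set 0) → MISS  vc=[]
2: 0x6d (blk 27, set 3) → MISS  vc=[31]
3: 0x7e (blk 31, set 3) → VC-HIT  vc=[27]
4: 0x7c (blk 31, set 3) → L1-HIT  vc=[27]
5: 0x7f (blk 31, set 3) → L1-HIT  vc=[27]
6: 0x6c (blk 27, set 3) → VC-HIT  vc=[31]
7: 0x40 (blk 16, set 0) → MISS  vc=[31, 12]
8: 0x7d (blk 31, set 3) → VC-HIT  vc=[27, 12]
9: 0x11 (blk 4, set 0) → MISS  vc=[27, 12, 16]
10: 0x40 (blk 16, set 0) → VC-HIT  vc=[27, 12, 4]
11: 0x32 (blk 12, set 0) → VC-HIT  vc=[27, 16, 4]
12: 0x7d (blk 31, set 3) → L1-HIT  vc=[27, 16, 4]
13: 0x7c (blk 31, set 3) → L1-HIT  vc=[27, 16, 4]
14: 0x32 (blk 12, set 0) → L1-HIT  vc=[27, 16, 4]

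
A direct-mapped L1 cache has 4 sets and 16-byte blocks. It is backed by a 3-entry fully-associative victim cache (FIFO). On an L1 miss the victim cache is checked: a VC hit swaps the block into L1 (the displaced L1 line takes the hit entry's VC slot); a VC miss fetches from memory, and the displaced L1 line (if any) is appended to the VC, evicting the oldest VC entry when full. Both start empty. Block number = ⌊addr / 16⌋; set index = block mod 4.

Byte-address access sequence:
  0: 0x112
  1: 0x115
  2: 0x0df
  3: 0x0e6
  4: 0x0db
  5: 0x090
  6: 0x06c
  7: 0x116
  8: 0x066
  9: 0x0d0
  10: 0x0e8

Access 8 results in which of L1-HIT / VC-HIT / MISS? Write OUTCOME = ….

#0 0x112→b17/s1 MISS; vc=[]
#1 0x115→b17/s1 L1-HIT; vc=[]
#2 0xdf→b13/s1 MISS; vc=[17]
#3 0xe6→b14/s2 MISS; vc=[17]
#4 0xdb→b13/s1 L1-HIT; vc=[17]
#5 0x90→b9/s1 MISS; vc=[17,13]
#6 0x6c→b6/s2 MISS; vc=[17,13,14]
#7 0x116→b17/s1 VC-HIT; vc=[9,13,14]
#8 0x66→b6/s2 L1-HIT; vc=[9,13,14]
#9 0xd0→b13/s1 VC-HIT; vc=[9,17,14]
#10 0xe8→b14/s2 VC-HIT; vc=[9,17,6]

OUTCOME = L1-HIT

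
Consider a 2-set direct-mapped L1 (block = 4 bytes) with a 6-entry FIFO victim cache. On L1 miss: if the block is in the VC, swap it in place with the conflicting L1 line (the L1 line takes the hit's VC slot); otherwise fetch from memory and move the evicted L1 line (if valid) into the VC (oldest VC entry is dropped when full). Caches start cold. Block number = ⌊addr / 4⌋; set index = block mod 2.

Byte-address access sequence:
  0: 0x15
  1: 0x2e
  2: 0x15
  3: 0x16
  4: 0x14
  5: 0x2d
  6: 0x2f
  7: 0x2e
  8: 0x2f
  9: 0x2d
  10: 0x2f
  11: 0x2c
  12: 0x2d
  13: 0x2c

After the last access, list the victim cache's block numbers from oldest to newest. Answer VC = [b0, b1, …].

VC = [5]

0: 0x15 (blk 5, set 1) → MISS  vc=[]
1: 0x2e (blk 11, set 1) → MISS  vc=[5]
2: 0x15 (blk 5, set 1) → VC-HIT  vc=[11]
3: 0x16 (blk 5, set 1) → L1-HIT  vc=[11]
4: 0x14 (blk 5, set 1) → L1-HIT  vc=[11]
5: 0x2d (blk 11, set 1) → VC-HIT  vc=[5]
6: 0x2f (blk 11, set 1) → L1-HIT  vc=[5]
7: 0x2e (blk 11, set 1) → L1-HIT  vc=[5]
8: 0x2f (blk 11, set 1) → L1-HIT  vc=[5]
9: 0x2d (blk 11, set 1) → L1-HIT  vc=[5]
10: 0x2f (blk 11, set 1) → L1-HIT  vc=[5]
11: 0x2c (blk 11, set 1) → L1-HIT  vc=[5]
12: 0x2d (blk 11, set 1) → L1-HIT  vc=[5]
13: 0x2c (blk 11, set 1) → L1-HIT  vc=[5]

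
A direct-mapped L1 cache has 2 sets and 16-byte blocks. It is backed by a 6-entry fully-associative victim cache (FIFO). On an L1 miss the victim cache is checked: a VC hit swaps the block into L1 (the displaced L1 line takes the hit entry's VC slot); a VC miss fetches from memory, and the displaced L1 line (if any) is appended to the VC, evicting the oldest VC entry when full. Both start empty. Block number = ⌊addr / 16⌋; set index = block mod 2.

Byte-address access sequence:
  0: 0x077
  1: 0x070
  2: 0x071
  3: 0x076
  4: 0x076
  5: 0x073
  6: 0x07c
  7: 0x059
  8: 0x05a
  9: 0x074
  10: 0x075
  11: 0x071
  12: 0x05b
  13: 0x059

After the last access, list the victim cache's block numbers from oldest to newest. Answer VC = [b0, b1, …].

#0 0x77→b7/s1 MISS; vc=[]
#1 0x70→b7/s1 L1-HIT; vc=[]
#2 0x71→b7/s1 L1-HIT; vc=[]
#3 0x76→b7/s1 L1-HIT; vc=[]
#4 0x76→b7/s1 L1-HIT; vc=[]
#5 0x73→b7/s1 L1-HIT; vc=[]
#6 0x7c→b7/s1 L1-HIT; vc=[]
#7 0x59→b5/s1 MISS; vc=[7]
#8 0x5a→b5/s1 L1-HIT; vc=[7]
#9 0x74→b7/s1 VC-HIT; vc=[5]
#10 0x75→b7/s1 L1-HIT; vc=[5]
#11 0x71→b7/s1 L1-HIT; vc=[5]
#12 0x5b→b5/s1 VC-HIT; vc=[7]
#13 0x59→b5/s1 L1-HIT; vc=[7]

VC = [7]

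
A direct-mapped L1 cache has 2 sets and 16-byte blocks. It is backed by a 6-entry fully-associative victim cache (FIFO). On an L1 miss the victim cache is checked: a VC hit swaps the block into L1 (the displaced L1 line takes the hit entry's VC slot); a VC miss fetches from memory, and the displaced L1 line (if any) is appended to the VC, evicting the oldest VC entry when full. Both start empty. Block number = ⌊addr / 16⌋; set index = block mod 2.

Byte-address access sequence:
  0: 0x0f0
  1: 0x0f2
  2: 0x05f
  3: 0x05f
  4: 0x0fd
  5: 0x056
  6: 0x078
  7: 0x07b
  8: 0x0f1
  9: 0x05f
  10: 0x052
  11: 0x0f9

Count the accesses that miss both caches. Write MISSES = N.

  [0] addr=0xf0 blk=15 s=1: MISS | VC []
  [1] addr=0xf2 blk=15 s=1: L1-HIT | VC []
  [2] addr=0x5f blk=5 s=1: MISS | VC [15]
  [3] addr=0x5f blk=5 s=1: L1-HIT | VC [15]
  [4] addr=0xfd blk=15 s=1: VC-HIT | VC [5]
  [5] addr=0x56 blk=5 s=1: VC-HIT | VC [15]
  [6] addr=0x78 blk=7 s=1: MISS | VC [15, 5]
  [7] addr=0x7b blk=7 s=1: L1-HIT | VC [15, 5]
  [8] addr=0xf1 blk=15 s=1: VC-HIT | VC [7, 5]
  [9] addr=0x5f blk=5 s=1: VC-HIT | VC [7, 15]
  [10] addr=0x52 blk=5 s=1: L1-HIT | VC [7, 15]
  [11] addr=0xf9 blk=15 s=1: VC-HIT | VC [7, 5]

MISSES = 3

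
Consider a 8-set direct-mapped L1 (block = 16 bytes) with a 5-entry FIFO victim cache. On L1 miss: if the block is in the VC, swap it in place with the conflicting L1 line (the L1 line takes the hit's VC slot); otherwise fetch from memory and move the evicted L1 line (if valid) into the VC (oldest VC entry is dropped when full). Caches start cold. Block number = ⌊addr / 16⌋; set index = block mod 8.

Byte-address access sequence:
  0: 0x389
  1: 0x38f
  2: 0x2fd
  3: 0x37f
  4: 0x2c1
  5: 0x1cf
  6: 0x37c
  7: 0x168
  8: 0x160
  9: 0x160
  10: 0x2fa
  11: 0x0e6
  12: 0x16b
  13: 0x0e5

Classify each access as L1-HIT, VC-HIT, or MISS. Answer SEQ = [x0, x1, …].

  [0] addr=0x389 blk=56 s=0: MISS | VC []
  [1] addr=0x38f blk=56 s=0: L1-HIT | VC []
  [2] addr=0x2fd blk=47 s=7: MISS | VC []
  [3] addr=0x37f blk=55 s=7: MISS | VC [47]
  [4] addr=0x2c1 blk=44 s=4: MISS | VC [47]
  [5] addr=0x1cf blk=28 s=4: MISS | VC [47, 44]
  [6] addr=0x37c blk=55 s=7: L1-HIT | VC [47, 44]
  [7] addr=0x168 blk=22 s=6: MISS | VC [47, 44]
  [8] addr=0x160 blk=22 s=6: L1-HIT | VC [47, 44]
  [9] addr=0x160 blk=22 s=6: L1-HIT | VC [47, 44]
  [10] addr=0x2fa blk=47 s=7: VC-HIT | VC [55, 44]
  [11] addr=0xe6 blk=14 s=6: MISS | VC [55, 44, 22]
  [12] addr=0x16b blk=22 s=6: VC-HIT | VC [55, 44, 14]
  [13] addr=0xe5 blk=14 s=6: VC-HIT | VC [55, 44, 22]

SEQ = [MISS, L1-HIT, MISS, MISS, MISS, MISS, L1-HIT, MISS, L1-HIT, L1-HIT, VC-HIT, MISS, VC-HIT, VC-HIT]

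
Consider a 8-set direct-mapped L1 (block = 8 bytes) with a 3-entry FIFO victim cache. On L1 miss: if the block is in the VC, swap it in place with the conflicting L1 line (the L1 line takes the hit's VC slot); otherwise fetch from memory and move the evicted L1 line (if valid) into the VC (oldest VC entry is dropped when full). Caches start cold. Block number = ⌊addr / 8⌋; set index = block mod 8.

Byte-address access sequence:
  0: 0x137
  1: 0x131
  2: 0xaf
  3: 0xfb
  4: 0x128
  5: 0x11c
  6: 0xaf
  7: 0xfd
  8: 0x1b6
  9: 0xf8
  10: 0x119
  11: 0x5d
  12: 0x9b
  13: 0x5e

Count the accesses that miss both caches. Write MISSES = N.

  [0] addr=0x137 blk=38 s=6: MISS | VC []
  [1] addr=0x131 blk=38 s=6: L1-HIT | VC []
  [2] addr=0xaf blk=21 s=5: MISS | VC []
  [3] addr=0xfb blk=31 s=7: MISS | VC []
  [4] addr=0x128 blk=37 s=5: MISS | VC [21]
  [5] addr=0x11c blk=35 s=3: MISS | VC [21]
  [6] addr=0xaf blk=21 s=5: VC-HIT | VC [37]
  [7] addr=0xfd blk=31 s=7: L1-HIT | VC [37]
  [8] addr=0x1b6 blk=54 s=6: MISS | VC [37, 38]
  [9] addr=0xf8 blk=31 s=7: L1-HIT | VC [37, 38]
  [10] addr=0x119 blk=35 s=3: L1-HIT | VC [37, 38]
  [11] addr=0x5d blk=11 s=3: MISS | VC [37, 38, 35]
  [12] addr=0x9b blk=19 s=3: MISS | VC [38, 35, 11]
  [13] addr=0x5e blk=11 s=3: VC-HIT | VC [38, 35, 19]

MISSES = 8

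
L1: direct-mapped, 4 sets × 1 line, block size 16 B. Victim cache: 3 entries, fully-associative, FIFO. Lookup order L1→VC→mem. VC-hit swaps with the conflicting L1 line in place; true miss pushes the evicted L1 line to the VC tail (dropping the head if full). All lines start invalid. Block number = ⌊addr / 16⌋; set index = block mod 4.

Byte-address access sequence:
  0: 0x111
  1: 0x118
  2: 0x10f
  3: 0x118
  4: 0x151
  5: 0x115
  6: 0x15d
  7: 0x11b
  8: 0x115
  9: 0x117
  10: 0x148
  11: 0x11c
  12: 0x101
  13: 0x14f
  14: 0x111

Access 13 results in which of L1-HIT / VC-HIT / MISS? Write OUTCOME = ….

OUTCOME = VC-HIT

0: 0x111 (blk 17, set 1) → MISS  vc=[]
1: 0x118 (blk 17, set 1) → L1-HIT  vc=[]
2: 0x10f (blk 16, set 0) → MISS  vc=[]
3: 0x118 (blk 17, set 1) → L1-HIT  vc=[]
4: 0x151 (blk 21, set 1) → MISS  vc=[17]
5: 0x115 (blk 17, set 1) → VC-HIT  vc=[21]
6: 0x15d (blk 21, set 1) → VC-HIT  vc=[17]
7: 0x11b (blk 17, set 1) → VC-HIT  vc=[21]
8: 0x115 (blk 17, set 1) → L1-HIT  vc=[21]
9: 0x117 (blk 17, set 1) → L1-HIT  vc=[21]
10: 0x148 (blk 20, set 0) → MISS  vc=[21, 16]
11: 0x11c (blk 17, set 1) → L1-HIT  vc=[21, 16]
12: 0x101 (blk 16, set 0) → VC-HIT  vc=[21, 20]
13: 0x14f (blk 20, set 0) → VC-HIT  vc=[21, 16]
14: 0x111 (blk 17, set 1) → L1-HIT  vc=[21, 16]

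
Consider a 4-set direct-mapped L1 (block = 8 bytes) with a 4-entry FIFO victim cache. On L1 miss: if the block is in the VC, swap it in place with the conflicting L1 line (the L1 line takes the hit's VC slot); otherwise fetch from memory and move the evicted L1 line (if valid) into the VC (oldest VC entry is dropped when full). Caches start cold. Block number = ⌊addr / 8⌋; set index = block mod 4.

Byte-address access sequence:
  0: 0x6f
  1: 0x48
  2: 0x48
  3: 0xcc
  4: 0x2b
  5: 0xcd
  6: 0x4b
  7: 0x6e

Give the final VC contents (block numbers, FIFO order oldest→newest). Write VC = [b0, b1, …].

  [0] addr=0x6f blk=13 s=1: MISS | VC []
  [1] addr=0x48 blk=9 s=1: MISS | VC [13]
  [2] addr=0x48 blk=9 s=1: L1-HIT | VC [13]
  [3] addr=0xcc blk=25 s=1: MISS | VC [13, 9]
  [4] addr=0x2b blk=5 s=1: MISS | VC [13, 9, 25]
  [5] addr=0xcd blk=25 s=1: VC-HIT | VC [13, 9, 5]
  [6] addr=0x4b blk=9 s=1: VC-HIT | VC [13, 25, 5]
  [7] addr=0x6e blk=13 s=1: VC-HIT | VC [9, 25, 5]

VC = [9, 25, 5]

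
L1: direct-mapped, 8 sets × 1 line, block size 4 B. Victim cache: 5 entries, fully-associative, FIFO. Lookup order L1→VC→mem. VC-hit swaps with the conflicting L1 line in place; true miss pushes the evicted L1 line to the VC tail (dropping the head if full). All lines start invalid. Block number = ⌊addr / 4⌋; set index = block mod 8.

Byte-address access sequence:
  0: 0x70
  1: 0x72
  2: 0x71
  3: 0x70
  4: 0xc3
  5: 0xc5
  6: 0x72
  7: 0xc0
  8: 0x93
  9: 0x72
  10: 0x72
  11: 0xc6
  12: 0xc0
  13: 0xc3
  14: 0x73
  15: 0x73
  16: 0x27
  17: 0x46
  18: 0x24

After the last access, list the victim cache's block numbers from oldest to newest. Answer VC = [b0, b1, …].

#0 0x70→b28/s4 MISS; vc=[]
#1 0x72→b28/s4 L1-HIT; vc=[]
#2 0x71→b28/s4 L1-HIT; vc=[]
#3 0x70→b28/s4 L1-HIT; vc=[]
#4 0xc3→b48/s0 MISS; vc=[]
#5 0xc5→b49/s1 MISS; vc=[]
#6 0x72→b28/s4 L1-HIT; vc=[]
#7 0xc0→b48/s0 L1-HIT; vc=[]
#8 0x93→b36/s4 MISS; vc=[28]
#9 0x72→b28/s4 VC-HIT; vc=[36]
#10 0x72→b28/s4 L1-HIT; vc=[36]
#11 0xc6→b49/s1 L1-HIT; vc=[36]
#12 0xc0→b48/s0 L1-HIT; vc=[36]
#13 0xc3→b48/s0 L1-HIT; vc=[36]
#14 0x73→b28/s4 L1-HIT; vc=[36]
#15 0x73→b28/s4 L1-HIT; vc=[36]
#16 0x27→b9/s1 MISS; vc=[36,49]
#17 0x46→b17/s1 MISS; vc=[36,49,9]
#18 0x24→b9/s1 VC-HIT; vc=[36,49,17]

VC = [36, 49, 17]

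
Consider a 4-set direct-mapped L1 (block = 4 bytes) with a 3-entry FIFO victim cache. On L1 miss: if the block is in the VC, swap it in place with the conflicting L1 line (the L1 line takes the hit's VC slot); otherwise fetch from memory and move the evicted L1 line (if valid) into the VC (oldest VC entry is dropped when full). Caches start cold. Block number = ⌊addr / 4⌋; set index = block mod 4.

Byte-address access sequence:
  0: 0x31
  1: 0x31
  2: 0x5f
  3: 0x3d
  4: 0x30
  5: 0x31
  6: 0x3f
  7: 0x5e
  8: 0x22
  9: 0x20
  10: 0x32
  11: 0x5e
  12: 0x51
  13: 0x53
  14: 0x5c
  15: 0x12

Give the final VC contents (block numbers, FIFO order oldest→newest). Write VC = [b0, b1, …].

VC = [8, 12, 20]

  [0] addr=0x31 blk=12 s=0: MISS | VC []
  [1] addr=0x31 blk=12 s=0: L1-HIT | VC []
  [2] addr=0x5f blk=23 s=3: MISS | VC []
  [3] addr=0x3d blk=15 s=3: MISS | VC [23]
  [4] addr=0x30 blk=12 s=0: L1-HIT | VC [23]
  [5] addr=0x31 blk=12 s=0: L1-HIT | VC [23]
  [6] addr=0x3f blk=15 s=3: L1-HIT | VC [23]
  [7] addr=0x5e blk=23 s=3: VC-HIT | VC [15]
  [8] addr=0x22 blk=8 s=0: MISS | VC [15, 12]
  [9] addr=0x20 blk=8 s=0: L1-HIT | VC [15, 12]
  [10] addr=0x32 blk=12 s=0: VC-HIT | VC [15, 8]
  [11] addr=0x5e blk=23 s=3: L1-HIT | VC [15, 8]
  [12] addr=0x51 blk=20 s=0: MISS | VC [15, 8, 12]
  [13] addr=0x53 blk=20 s=0: L1-HIT | VC [15, 8, 12]
  [14] addr=0x5c blk=23 s=3: L1-HIT | VC [15, 8, 12]
  [15] addr=0x12 blk=4 s=0: MISS | VC [8, 12, 20]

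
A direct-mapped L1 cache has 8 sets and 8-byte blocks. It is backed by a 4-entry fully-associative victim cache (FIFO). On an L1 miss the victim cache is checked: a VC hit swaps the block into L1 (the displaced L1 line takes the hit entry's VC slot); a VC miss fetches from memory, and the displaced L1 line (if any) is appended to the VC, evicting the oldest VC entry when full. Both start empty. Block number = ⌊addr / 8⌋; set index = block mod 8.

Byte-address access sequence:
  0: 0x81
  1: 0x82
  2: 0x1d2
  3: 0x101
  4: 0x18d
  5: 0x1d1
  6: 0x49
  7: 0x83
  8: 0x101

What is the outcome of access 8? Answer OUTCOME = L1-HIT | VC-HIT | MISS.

#0 0x81→b16/s0 MISS; vc=[]
#1 0x82→b16/s0 L1-HIT; vc=[]
#2 0x1d2→b58/s2 MISS; vc=[]
#3 0x101→b32/s0 MISS; vc=[16]
#4 0x18d→b49/s1 MISS; vc=[16]
#5 0x1d1→b58/s2 L1-HIT; vc=[16]
#6 0x49→b9/s1 MISS; vc=[16,49]
#7 0x83→b16/s0 VC-HIT; vc=[32,49]
#8 0x101→b32/s0 VC-HIT; vc=[16,49]

OUTCOME = VC-HIT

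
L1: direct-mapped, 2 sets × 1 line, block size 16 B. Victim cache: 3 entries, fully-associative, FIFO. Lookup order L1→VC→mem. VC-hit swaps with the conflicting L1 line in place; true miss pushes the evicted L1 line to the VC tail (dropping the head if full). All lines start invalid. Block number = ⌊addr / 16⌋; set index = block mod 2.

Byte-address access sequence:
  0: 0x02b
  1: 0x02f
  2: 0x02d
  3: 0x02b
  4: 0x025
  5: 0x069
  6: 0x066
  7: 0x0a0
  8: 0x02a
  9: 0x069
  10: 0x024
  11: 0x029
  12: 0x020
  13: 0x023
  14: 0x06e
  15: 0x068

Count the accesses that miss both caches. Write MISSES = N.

  [0] addr=0x2b blk=2 s=0: MISS | VC []
  [1] addr=0x2f blk=2 s=0: L1-HIT | VC []
  [2] addr=0x2d blk=2 s=0: L1-HIT | VC []
  [3] addr=0x2b blk=2 s=0: L1-HIT | VC []
  [4] addr=0x25 blk=2 s=0: L1-HIT | VC []
  [5] addr=0x69 blk=6 s=0: MISS | VC [2]
  [6] addr=0x66 blk=6 s=0: L1-HIT | VC [2]
  [7] addr=0xa0 blk=10 s=0: MISS | VC [2, 6]
  [8] addr=0x2a blk=2 s=0: VC-HIT | VC [10, 6]
  [9] addr=0x69 blk=6 s=0: VC-HIT | VC [10, 2]
  [10] addr=0x24 blk=2 s=0: VC-HIT | VC [10, 6]
  [11] addr=0x29 blk=2 s=0: L1-HIT | VC [10, 6]
  [12] addr=0x20 blk=2 s=0: L1-HIT | VC [10, 6]
  [13] addr=0x23 blk=2 s=0: L1-HIT | VC [10, 6]
  [14] addr=0x6e blk=6 s=0: VC-HIT | VC [10, 2]
  [15] addr=0x68 blk=6 s=0: L1-HIT | VC [10, 2]

MISSES = 3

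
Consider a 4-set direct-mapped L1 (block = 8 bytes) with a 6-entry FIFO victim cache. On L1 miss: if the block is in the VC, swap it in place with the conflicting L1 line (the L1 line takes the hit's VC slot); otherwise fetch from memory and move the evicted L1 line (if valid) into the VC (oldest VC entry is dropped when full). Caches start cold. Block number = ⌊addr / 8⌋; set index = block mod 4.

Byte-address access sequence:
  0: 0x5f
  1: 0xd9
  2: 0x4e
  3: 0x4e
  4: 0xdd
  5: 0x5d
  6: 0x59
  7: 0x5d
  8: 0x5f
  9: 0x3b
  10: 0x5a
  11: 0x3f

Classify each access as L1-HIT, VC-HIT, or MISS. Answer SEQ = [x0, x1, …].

#0 0x5f→b11/s3 MISS; vc=[]
#1 0xd9→b27/s3 MISS; vc=[11]
#2 0x4e→b9/s1 MISS; vc=[11]
#3 0x4e→b9/s1 L1-HIT; vc=[11]
#4 0xdd→b27/s3 L1-HIT; vc=[11]
#5 0x5d→b11/s3 VC-HIT; vc=[27]
#6 0x59→b11/s3 L1-HIT; vc=[27]
#7 0x5d→b11/s3 L1-HIT; vc=[27]
#8 0x5f→b11/s3 L1-HIT; vc=[27]
#9 0x3b→b7/s3 MISS; vc=[27,11]
#10 0x5a→b11/s3 VC-HIT; vc=[27,7]
#11 0x3f→b7/s3 VC-HIT; vc=[27,11]

SEQ = [MISS, MISS, MISS, L1-HIT, L1-HIT, VC-HIT, L1-HIT, L1-HIT, L1-HIT, MISS, VC-HIT, VC-HIT]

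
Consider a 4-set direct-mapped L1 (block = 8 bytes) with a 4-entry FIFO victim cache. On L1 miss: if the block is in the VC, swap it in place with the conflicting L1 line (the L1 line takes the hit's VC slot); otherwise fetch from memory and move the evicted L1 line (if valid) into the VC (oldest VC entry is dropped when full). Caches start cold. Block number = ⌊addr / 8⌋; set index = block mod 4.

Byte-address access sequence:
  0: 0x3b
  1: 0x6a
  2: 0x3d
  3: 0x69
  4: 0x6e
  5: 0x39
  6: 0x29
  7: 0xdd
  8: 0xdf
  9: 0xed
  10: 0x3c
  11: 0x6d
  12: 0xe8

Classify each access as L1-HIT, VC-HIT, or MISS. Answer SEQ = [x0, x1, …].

SEQ = [MISS, MISS, L1-HIT, L1-HIT, L1-HIT, L1-HIT, MISS, MISS, L1-HIT, MISS, VC-HIT, VC-HIT, VC-HIT]

#0 0x3b→b7/s3 MISS; vc=[]
#1 0x6a→b13/s1 MISS; vc=[]
#2 0x3d→b7/s3 L1-HIT; vc=[]
#3 0x69→b13/s1 L1-HIT; vc=[]
#4 0x6e→b13/s1 L1-HIT; vc=[]
#5 0x39→b7/s3 L1-HIT; vc=[]
#6 0x29→b5/s1 MISS; vc=[13]
#7 0xdd→b27/s3 MISS; vc=[13,7]
#8 0xdf→b27/s3 L1-HIT; vc=[13,7]
#9 0xed→b29/s1 MISS; vc=[13,7,5]
#10 0x3c→b7/s3 VC-HIT; vc=[13,27,5]
#11 0x6d→b13/s1 VC-HIT; vc=[29,27,5]
#12 0xe8→b29/s1 VC-HIT; vc=[13,27,5]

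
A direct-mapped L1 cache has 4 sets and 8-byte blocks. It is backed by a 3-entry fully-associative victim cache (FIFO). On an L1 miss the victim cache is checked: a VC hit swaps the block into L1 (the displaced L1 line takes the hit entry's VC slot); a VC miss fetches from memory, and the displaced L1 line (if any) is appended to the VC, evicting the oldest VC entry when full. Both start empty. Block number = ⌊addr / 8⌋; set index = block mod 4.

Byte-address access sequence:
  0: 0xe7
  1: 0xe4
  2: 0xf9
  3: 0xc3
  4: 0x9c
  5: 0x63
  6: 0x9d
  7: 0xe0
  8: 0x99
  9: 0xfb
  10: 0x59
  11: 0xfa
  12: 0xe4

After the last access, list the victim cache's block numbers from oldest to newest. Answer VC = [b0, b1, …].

0: 0xe7 (blk 28, set 0) → MISS  vc=[]
1: 0xe4 (blk 28, set 0) → L1-HIT  vc=[]
2: 0xf9 (blk 31, set 3) → MISS  vc=[]
3: 0xc3 (blk 24, set 0) → MISS  vc=[28]
4: 0x9c (blk 19, set 3) → MISS  vc=[28, 31]
5: 0x63 (blk 12, set 0) → MISS  vc=[28, 31, 24]
6: 0x9d (blk 19, set 3) → L1-HIT  vc=[28, 31, 24]
7: 0xe0 (blk 28, set 0) → VC-HIT  vc=[12, 31, 24]
8: 0x99 (blk 19, set 3) → L1-HIT  vc=[12, 31, 24]
9: 0xfb (blk 31, set 3) → VC-HIT  vc=[12, 19, 24]
10: 0x59 (blk 11, set 3) → MISS  vc=[19, 24, 31]
11: 0xfa (blk 31, set 3) → VC-HIT  vc=[19, 24, 11]
12: 0xe4 (blk 28, set 0) → L1-HIT  vc=[19, 24, 11]

VC = [19, 24, 11]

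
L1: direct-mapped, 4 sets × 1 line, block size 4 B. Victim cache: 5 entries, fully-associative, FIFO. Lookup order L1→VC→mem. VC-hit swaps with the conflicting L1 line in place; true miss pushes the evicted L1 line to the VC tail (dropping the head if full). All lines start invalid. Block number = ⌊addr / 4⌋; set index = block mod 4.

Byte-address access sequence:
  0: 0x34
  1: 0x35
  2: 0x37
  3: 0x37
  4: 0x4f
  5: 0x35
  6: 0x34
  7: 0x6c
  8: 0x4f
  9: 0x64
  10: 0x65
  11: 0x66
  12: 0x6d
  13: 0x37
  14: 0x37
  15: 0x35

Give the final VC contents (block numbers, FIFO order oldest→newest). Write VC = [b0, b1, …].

VC = [19, 25]

0: 0x34 (blk 13, set 1) → MISS  vc=[]
1: 0x35 (blk 13, set 1) → L1-HIT  vc=[]
2: 0x37 (blk 13, set 1) → L1-HIT  vc=[]
3: 0x37 (blk 13, set 1) → L1-HIT  vc=[]
4: 0x4f (blk 19, set 3) → MISS  vc=[]
5: 0x35 (blk 13, set 1) → L1-HIT  vc=[]
6: 0x34 (blk 13, set 1) → L1-HIT  vc=[]
7: 0x6c (blk 27, set 3) → MISS  vc=[19]
8: 0x4f (blk 19, set 3) → VC-HIT  vc=[27]
9: 0x64 (blk 25, set 1) → MISS  vc=[27, 13]
10: 0x65 (blk 25, set 1) → L1-HIT  vc=[27, 13]
11: 0x66 (blk 25, set 1) → L1-HIT  vc=[27, 13]
12: 0x6d (blk 27, set 3) → VC-HIT  vc=[19, 13]
13: 0x37 (blk 13, set 1) → VC-HIT  vc=[19, 25]
14: 0x37 (blk 13, set 1) → L1-HIT  vc=[19, 25]
15: 0x35 (blk 13, set 1) → L1-HIT  vc=[19, 25]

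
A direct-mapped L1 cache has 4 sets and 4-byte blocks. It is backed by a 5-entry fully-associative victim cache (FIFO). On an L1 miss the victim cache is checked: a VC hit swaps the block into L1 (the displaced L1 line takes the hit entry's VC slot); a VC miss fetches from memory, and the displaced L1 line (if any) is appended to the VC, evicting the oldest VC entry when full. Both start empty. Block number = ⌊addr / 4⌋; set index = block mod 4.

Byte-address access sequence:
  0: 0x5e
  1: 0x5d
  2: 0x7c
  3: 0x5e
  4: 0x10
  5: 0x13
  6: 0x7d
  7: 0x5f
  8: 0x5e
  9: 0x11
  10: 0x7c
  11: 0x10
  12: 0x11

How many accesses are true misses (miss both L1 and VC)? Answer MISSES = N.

0: 0x5e (blk 23, set 3) → MISS  vc=[]
1: 0x5d (blk 23, set 3) → L1-HIT  vc=[]
2: 0x7c (blk 31, set 3) → MISS  vc=[23]
3: 0x5e (blk 23, set 3) → VC-HIT  vc=[31]
4: 0x10 (blk 4, set 0) → MISS  vc=[31]
5: 0x13 (blk 4, set 0) → L1-HIT  vc=[31]
6: 0x7d (blk 31, set 3) → VC-HIT  vc=[23]
7: 0x5f (blk 23, set 3) → VC-HIT  vc=[31]
8: 0x5e (blk 23, set 3) → L1-HIT  vc=[31]
9: 0x11 (blk 4, set 0) → L1-HIT  vc=[31]
10: 0x7c (blk 31, set 3) → VC-HIT  vc=[23]
11: 0x10 (blk 4, set 0) → L1-HIT  vc=[23]
12: 0x11 (blk 4, set 0) → L1-HIT  vc=[23]

MISSES = 3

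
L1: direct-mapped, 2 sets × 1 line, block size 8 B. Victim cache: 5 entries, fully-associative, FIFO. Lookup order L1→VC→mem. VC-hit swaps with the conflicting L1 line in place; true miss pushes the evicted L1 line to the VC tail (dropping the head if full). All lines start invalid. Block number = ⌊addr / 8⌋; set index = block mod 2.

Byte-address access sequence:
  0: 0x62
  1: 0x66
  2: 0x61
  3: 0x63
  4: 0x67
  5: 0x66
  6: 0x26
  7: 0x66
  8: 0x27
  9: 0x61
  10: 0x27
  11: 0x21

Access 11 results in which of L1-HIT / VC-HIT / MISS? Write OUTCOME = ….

OUTCOME = L1-HIT

  [0] addr=0x62 blk=12 s=0: MISS | VC []
  [1] addr=0x66 blk=12 s=0: L1-HIT | VC []
  [2] addr=0x61 blk=12 s=0: L1-HIT | VC []
  [3] addr=0x63 blk=12 s=0: L1-HIT | VC []
  [4] addr=0x67 blk=12 s=0: L1-HIT | VC []
  [5] addr=0x66 blk=12 s=0: L1-HIT | VC []
  [6] addr=0x26 blk=4 s=0: MISS | VC [12]
  [7] addr=0x66 blk=12 s=0: VC-HIT | VC [4]
  [8] addr=0x27 blk=4 s=0: VC-HIT | VC [12]
  [9] addr=0x61 blk=12 s=0: VC-HIT | VC [4]
  [10] addr=0x27 blk=4 s=0: VC-HIT | VC [12]
  [11] addr=0x21 blk=4 s=0: L1-HIT | VC [12]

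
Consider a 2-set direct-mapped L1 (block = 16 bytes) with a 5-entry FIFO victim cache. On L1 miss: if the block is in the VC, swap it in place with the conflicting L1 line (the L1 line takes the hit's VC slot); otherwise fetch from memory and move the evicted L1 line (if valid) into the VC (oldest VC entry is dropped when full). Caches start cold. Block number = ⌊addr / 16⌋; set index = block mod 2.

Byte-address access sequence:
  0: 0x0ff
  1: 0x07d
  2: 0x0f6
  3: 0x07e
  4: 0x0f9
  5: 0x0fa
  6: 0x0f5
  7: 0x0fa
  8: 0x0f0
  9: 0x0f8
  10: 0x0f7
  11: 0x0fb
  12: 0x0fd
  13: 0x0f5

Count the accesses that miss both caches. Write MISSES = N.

#0 0xff→b15/s1 MISS; vc=[]
#1 0x7d→b7/s1 MISS; vc=[15]
#2 0xf6→b15/s1 VC-HIT; vc=[7]
#3 0x7e→b7/s1 VC-HIT; vc=[15]
#4 0xf9→b15/s1 VC-HIT; vc=[7]
#5 0xfa→b15/s1 L1-HIT; vc=[7]
#6 0xf5→b15/s1 L1-HIT; vc=[7]
#7 0xfa→b15/s1 L1-HIT; vc=[7]
#8 0xf0→b15/s1 L1-HIT; vc=[7]
#9 0xf8→b15/s1 L1-HIT; vc=[7]
#10 0xf7→b15/s1 L1-HIT; vc=[7]
#11 0xfb→b15/s1 L1-HIT; vc=[7]
#12 0xfd→b15/s1 L1-HIT; vc=[7]
#13 0xf5→b15/s1 L1-HIT; vc=[7]

MISSES = 2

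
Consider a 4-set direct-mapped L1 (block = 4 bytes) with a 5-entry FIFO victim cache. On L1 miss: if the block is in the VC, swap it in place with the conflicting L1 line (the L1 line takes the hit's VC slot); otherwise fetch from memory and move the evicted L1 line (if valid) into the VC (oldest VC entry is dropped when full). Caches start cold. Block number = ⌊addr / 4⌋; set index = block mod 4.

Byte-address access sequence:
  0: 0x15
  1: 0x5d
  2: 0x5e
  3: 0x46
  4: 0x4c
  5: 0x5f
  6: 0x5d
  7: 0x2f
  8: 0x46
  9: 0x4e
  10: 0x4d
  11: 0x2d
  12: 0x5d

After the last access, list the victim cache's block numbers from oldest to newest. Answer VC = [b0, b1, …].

VC = [5, 19, 11]

  [0] addr=0x15 blk=5 s=1: MISS | VC []
  [1] addr=0x5d blk=23 s=3: MISS | VC []
  [2] addr=0x5e blk=23 s=3: L1-HIT | VC []
  [3] addr=0x46 blk=17 s=1: MISS | VC [5]
  [4] addr=0x4c blk=19 s=3: MISS | VC [5, 23]
  [5] addr=0x5f blk=23 s=3: VC-HIT | VC [5, 19]
  [6] addr=0x5d blk=23 s=3: L1-HIT | VC [5, 19]
  [7] addr=0x2f blk=11 s=3: MISS | VC [5, 19, 23]
  [8] addr=0x46 blk=17 s=1: L1-HIT | VC [5, 19, 23]
  [9] addr=0x4e blk=19 s=3: VC-HIT | VC [5, 11, 23]
  [10] addr=0x4d blk=19 s=3: L1-HIT | VC [5, 11, 23]
  [11] addr=0x2d blk=11 s=3: VC-HIT | VC [5, 19, 23]
  [12] addr=0x5d blk=23 s=3: VC-HIT | VC [5, 19, 11]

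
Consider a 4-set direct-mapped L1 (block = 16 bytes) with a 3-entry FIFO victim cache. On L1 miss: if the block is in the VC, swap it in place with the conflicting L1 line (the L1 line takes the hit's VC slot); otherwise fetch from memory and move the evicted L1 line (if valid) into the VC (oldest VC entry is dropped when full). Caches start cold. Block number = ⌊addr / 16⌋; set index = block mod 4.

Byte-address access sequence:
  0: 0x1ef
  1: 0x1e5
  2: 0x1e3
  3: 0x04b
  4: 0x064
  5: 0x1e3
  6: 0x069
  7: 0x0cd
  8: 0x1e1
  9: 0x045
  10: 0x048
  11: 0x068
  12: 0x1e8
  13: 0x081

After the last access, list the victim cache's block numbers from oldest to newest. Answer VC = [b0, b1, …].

VC = [6, 12, 4]

0: 0x1ef (blk 30, set 2) → MISS  vc=[]
1: 0x1e5 (blk 30, set 2) → L1-HIT  vc=[]
2: 0x1e3 (blk 30, set 2) → L1-HIT  vc=[]
3: 0x4b (blk 4, set 0) → MISS  vc=[]
4: 0x64 (blk 6, set 2) → MISS  vc=[30]
5: 0x1e3 (blk 30, set 2) → VC-HIT  vc=[6]
6: 0x69 (blk 6, set 2) → VC-HIT  vc=[30]
7: 0xcd (blk 12, set 0) → MISS  vc=[30, 4]
8: 0x1e1 (blk 30, set 2) → VC-HIT  vc=[6, 4]
9: 0x45 (blk 4, set 0) → VC-HIT  vc=[6, 12]
10: 0x48 (blk 4, set 0) → L1-HIT  vc=[6, 12]
11: 0x68 (blk 6, set 2) → VC-HIT  vc=[30, 12]
12: 0x1e8 (blk 30, set 2) → VC-HIT  vc=[6, 12]
13: 0x81 (blk 8, set 0) → MISS  vc=[6, 12, 4]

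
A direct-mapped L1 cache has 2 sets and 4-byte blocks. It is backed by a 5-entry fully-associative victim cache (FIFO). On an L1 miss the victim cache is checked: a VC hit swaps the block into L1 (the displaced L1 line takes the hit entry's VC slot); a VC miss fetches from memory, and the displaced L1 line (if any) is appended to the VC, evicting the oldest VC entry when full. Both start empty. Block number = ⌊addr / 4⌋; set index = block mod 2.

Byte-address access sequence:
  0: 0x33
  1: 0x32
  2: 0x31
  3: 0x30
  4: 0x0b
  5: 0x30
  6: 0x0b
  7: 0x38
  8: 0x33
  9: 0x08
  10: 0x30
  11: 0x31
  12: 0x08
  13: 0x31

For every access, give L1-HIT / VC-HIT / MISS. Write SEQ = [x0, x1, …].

#0 0x33→b12/s0 MISS; vc=[]
#1 0x32→b12/s0 L1-HIT; vc=[]
#2 0x31→b12/s0 L1-HIT; vc=[]
#3 0x30→b12/s0 L1-HIT; vc=[]
#4 0xb→b2/s0 MISS; vc=[12]
#5 0x30→b12/s0 VC-HIT; vc=[2]
#6 0xb→b2/s0 VC-HIT; vc=[12]
#7 0x38→b14/s0 MISS; vc=[12,2]
#8 0x33→b12/s0 VC-HIT; vc=[14,2]
#9 0x8→b2/s0 VC-HIT; vc=[14,12]
#10 0x30→b12/s0 VC-HIT; vc=[14,2]
#11 0x31→b12/s0 L1-HIT; vc=[14,2]
#12 0x8→b2/s0 VC-HIT; vc=[14,12]
#13 0x31→b12/s0 VC-HIT; vc=[14,2]

SEQ = [MISS, L1-HIT, L1-HIT, L1-HIT, MISS, VC-HIT, VC-HIT, MISS, VC-HIT, VC-HIT, VC-HIT, L1-HIT, VC-HIT, VC-HIT]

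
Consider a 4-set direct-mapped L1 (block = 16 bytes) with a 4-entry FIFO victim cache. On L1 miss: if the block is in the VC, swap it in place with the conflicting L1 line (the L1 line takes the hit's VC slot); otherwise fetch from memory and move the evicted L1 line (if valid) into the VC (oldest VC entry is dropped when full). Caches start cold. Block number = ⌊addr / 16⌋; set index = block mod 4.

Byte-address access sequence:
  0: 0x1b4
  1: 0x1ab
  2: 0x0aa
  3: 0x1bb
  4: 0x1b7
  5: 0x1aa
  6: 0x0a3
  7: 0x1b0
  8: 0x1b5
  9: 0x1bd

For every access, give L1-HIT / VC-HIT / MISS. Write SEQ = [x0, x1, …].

SEQ = [MISS, MISS, MISS, L1-HIT, L1-HIT, VC-HIT, VC-HIT, L1-HIT, L1-HIT, L1-HIT]

#0 0x1b4→b27/s3 MISS; vc=[]
#1 0x1ab→b26/s2 MISS; vc=[]
#2 0xaa→b10/s2 MISS; vc=[26]
#3 0x1bb→b27/s3 L1-HIT; vc=[26]
#4 0x1b7→b27/s3 L1-HIT; vc=[26]
#5 0x1aa→b26/s2 VC-HIT; vc=[10]
#6 0xa3→b10/s2 VC-HIT; vc=[26]
#7 0x1b0→b27/s3 L1-HIT; vc=[26]
#8 0x1b5→b27/s3 L1-HIT; vc=[26]
#9 0x1bd→b27/s3 L1-HIT; vc=[26]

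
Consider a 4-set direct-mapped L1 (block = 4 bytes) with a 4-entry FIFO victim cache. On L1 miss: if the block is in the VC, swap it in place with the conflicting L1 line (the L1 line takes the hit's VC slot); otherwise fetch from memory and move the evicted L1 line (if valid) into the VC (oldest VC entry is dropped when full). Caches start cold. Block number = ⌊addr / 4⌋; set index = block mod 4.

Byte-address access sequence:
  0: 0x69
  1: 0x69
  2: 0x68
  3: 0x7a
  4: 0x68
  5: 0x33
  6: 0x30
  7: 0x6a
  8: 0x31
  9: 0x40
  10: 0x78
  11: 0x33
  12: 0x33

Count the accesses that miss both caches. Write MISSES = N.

#0 0x69→b26/s2 MISS; vc=[]
#1 0x69→b26/s2 L1-HIT; vc=[]
#2 0x68→b26/s2 L1-HIT; vc=[]
#3 0x7a→b30/s2 MISS; vc=[26]
#4 0x68→b26/s2 VC-HIT; vc=[30]
#5 0x33→b12/s0 MISS; vc=[30]
#6 0x30→b12/s0 L1-HIT; vc=[30]
#7 0x6a→b26/s2 L1-HIT; vc=[30]
#8 0x31→b12/s0 L1-HIT; vc=[30]
#9 0x40→b16/s0 MISS; vc=[30,12]
#10 0x78→b30/s2 VC-HIT; vc=[26,12]
#11 0x33→b12/s0 VC-HIT; vc=[26,16]
#12 0x33→b12/s0 L1-HIT; vc=[26,16]

MISSES = 4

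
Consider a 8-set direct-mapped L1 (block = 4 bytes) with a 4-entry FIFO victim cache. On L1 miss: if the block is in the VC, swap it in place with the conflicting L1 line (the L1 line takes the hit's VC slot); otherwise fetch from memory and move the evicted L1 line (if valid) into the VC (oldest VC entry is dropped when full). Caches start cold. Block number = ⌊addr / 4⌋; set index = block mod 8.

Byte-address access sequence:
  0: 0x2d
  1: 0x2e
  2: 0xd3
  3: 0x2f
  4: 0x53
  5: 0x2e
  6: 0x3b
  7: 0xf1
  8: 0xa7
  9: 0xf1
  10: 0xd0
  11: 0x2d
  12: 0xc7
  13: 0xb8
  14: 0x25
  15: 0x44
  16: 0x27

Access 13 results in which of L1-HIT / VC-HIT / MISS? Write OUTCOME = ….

0: 0x2d (blk 11, set 3) → MISS  vc=[]
1: 0x2e (blk 11, set 3) → L1-HIT  vc=[]
2: 0xd3 (blk 52, set 4) → MISS  vc=[]
3: 0x2f (blk 11, set 3) → L1-HIT  vc=[]
4: 0x53 (blk 20, set 4) → MISS  vc=[52]
5: 0x2e (blk 11, set 3) → L1-HIT  vc=[52]
6: 0x3b (blk 14, set 6) → MISS  vc=[52]
7: 0xf1 (blk 60, set 4) → MISS  vc=[52, 20]
8: 0xa7 (blk 41, set 1) → MISS  vc=[52, 20]
9: 0xf1 (blk 60, set 4) → L1-HIT  vc=[52, 20]
10: 0xd0 (blk 52, set 4) → VC-HIT  vc=[60, 20]
11: 0x2d (blk 11, set 3) → L1-HIT  vc=[60, 20]
12: 0xc7 (blk 49, set 1) → MISS  vc=[60, 20, 41]
13: 0xb8 (blk 46, set 6) → MISS  vc=[60, 20, 41, 14]
14: 0x25 (blk 9, set 1) → MISS  vc=[20, 41, 14, 49]
15: 0x44 (blk 17, set 1) → MISS  vc=[41, 14, 49, 9]
16: 0x27 (blk 9, set 1) → VC-HIT  vc=[41, 14, 49, 17]

OUTCOME = MISS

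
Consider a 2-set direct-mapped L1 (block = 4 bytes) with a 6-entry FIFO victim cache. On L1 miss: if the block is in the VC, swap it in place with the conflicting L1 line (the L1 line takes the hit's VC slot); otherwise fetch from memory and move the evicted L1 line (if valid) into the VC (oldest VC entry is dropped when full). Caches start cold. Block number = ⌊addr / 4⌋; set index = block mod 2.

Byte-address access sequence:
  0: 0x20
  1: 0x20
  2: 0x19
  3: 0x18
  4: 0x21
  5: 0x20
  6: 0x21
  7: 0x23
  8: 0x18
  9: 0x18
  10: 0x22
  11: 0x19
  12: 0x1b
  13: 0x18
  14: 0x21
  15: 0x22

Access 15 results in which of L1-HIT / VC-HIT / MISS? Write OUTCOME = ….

  [0] addr=0x20 blk=8 s=0: MISS | VC []
  [1] addr=0x20 blk=8 s=0: L1-HIT | VC []
  [2] addr=0x19 blk=6 s=0: MISS | VC [8]
  [3] addr=0x18 blk=6 s=0: L1-HIT | VC [8]
  [4] addr=0x21 blk=8 s=0: VC-HIT | VC [6]
  [5] addr=0x20 blk=8 s=0: L1-HIT | VC [6]
  [6] addr=0x21 blk=8 s=0: L1-HIT | VC [6]
  [7] addr=0x23 blk=8 s=0: L1-HIT | VC [6]
  [8] addr=0x18 blk=6 s=0: VC-HIT | VC [8]
  [9] addr=0x18 blk=6 s=0: L1-HIT | VC [8]
  [10] addr=0x22 blk=8 s=0: VC-HIT | VC [6]
  [11] addr=0x19 blk=6 s=0: VC-HIT | VC [8]
  [12] addr=0x1b blk=6 s=0: L1-HIT | VC [8]
  [13] addr=0x18 blk=6 s=0: L1-HIT | VC [8]
  [14] addr=0x21 blk=8 s=0: VC-HIT | VC [6]
  [15] addr=0x22 blk=8 s=0: L1-HIT | VC [6]

OUTCOME = L1-HIT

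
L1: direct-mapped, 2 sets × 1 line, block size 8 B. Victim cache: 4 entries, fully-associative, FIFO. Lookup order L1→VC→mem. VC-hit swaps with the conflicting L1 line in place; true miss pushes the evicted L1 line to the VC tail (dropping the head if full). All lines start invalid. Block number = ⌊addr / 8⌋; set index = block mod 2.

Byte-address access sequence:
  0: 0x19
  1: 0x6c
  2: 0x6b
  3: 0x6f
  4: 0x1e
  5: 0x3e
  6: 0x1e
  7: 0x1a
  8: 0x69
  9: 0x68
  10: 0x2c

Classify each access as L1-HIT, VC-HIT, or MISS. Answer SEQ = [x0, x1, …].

0: 0x19 (blk 3, set 1) → MISS  vc=[]
1: 0x6c (blk 13, set 1) → MISS  vc=[3]
2: 0x6b (blk 13, set 1) → L1-HIT  vc=[3]
3: 0x6f (blk 13, set 1) → L1-HIT  vc=[3]
4: 0x1e (blk 3, set 1) → VC-HIT  vc=[13]
5: 0x3e (blk 7, set 1) → MISS  vc=[13, 3]
6: 0x1e (blk 3, set 1) → VC-HIT  vc=[13, 7]
7: 0x1a (blk 3, set 1) → L1-HIT  vc=[13, 7]
8: 0x69 (blk 13, set 1) → VC-HIT  vc=[3, 7]
9: 0x68 (blk 13, set 1) → L1-HIT  vc=[3, 7]
10: 0x2c (blk 5, set 1) → MISS  vc=[3, 7, 13]

SEQ = [MISS, MISS, L1-HIT, L1-HIT, VC-HIT, MISS, VC-HIT, L1-HIT, VC-HIT, L1-HIT, MISS]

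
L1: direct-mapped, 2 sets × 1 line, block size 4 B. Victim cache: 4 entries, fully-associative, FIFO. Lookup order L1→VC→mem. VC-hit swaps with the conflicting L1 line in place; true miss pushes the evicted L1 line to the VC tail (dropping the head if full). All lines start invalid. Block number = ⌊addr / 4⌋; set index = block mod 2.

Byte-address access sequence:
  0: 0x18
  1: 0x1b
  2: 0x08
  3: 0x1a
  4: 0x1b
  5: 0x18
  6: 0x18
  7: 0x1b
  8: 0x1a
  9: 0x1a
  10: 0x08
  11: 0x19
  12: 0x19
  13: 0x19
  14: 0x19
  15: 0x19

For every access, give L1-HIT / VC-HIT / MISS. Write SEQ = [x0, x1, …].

0: 0x18 (blk 6, set 0) → MISS  vc=[]
1: 0x1b (blk 6, set 0) → L1-HIT  vc=[]
2: 0x8 (blk 2, set 0) → MISS  vc=[6]
3: 0x1a (blk 6, set 0) → VC-HIT  vc=[2]
4: 0x1b (blk 6, set 0) → L1-HIT  vc=[2]
5: 0x18 (blk 6, set 0) → L1-HIT  vc=[2]
6: 0x18 (blk 6, set 0) → L1-HIT  vc=[2]
7: 0x1b (blk 6, set 0) → L1-HIT  vc=[2]
8: 0x1a (blk 6, set 0) → L1-HIT  vc=[2]
9: 0x1a (blk 6, set 0) → L1-HIT  vc=[2]
10: 0x8 (blk 2, set 0) → VC-HIT  vc=[6]
11: 0x19 (blk 6, set 0) → VC-HIT  vc=[2]
12: 0x19 (blk 6, set 0) → L1-HIT  vc=[2]
13: 0x19 (blk 6, set 0) → L1-HIT  vc=[2]
14: 0x19 (blk 6, set 0) → L1-HIT  vc=[2]
15: 0x19 (blk 6, set 0) → L1-HIT  vc=[2]

SEQ = [MISS, L1-HIT, MISS, VC-HIT, L1-HIT, L1-HIT, L1-HIT, L1-HIT, L1-HIT, L1-HIT, VC-HIT, VC-HIT, L1-HIT, L1-HIT, L1-HIT, L1-HIT]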